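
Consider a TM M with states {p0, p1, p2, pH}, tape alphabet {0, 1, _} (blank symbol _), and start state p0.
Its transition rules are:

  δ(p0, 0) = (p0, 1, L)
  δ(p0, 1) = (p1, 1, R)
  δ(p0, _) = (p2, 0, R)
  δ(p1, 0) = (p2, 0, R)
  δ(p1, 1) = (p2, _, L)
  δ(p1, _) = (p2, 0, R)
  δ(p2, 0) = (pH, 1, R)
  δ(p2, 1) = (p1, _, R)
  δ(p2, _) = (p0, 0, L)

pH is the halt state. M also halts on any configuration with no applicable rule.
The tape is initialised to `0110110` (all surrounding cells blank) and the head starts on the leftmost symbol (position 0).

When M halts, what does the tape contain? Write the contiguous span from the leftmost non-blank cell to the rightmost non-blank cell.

state=p0 head=0 tape=__[0]110110_   (p0,0)→(p0,1,L)
state=p0 head=-1 tape=_[_]1110110_   (p0,_)→(p2,0,R)
state=p2 head=0 tape=_0[1]110110_   (p2,1)→(p1,_,R)
state=p1 head=1 tape=_0_[1]10110_   (p1,1)→(p2,_,L)
state=p2 head=0 tape=_0[_]_10110_   (p2,_)→(p0,0,L)
state=p0 head=-1 tape=_[0]0_10110_   (p0,0)→(p0,1,L)
state=p0 head=-2 tape=[_]10_10110_   (p0,_)→(p2,0,R)
state=p2 head=-1 tape=0[1]0_10110_   (p2,1)→(p1,_,R)
state=p1 head=0 tape=0_[0]_10110_   (p1,0)→(p2,0,R)
state=p2 head=1 tape=0_0[_]10110_   (p2,_)→(p0,0,L)
state=p0 head=0 tape=0_[0]010110_   (p0,0)→(p0,1,L)
state=p0 head=-1 tape=0[_]1010110_   (p0,_)→(p2,0,R)
state=p2 head=0 tape=00[1]010110_   (p2,1)→(p1,_,R)
state=p1 head=1 tape=00_[0]10110_   (p1,0)→(p2,0,R)
state=p2 head=2 tape=00_0[1]0110_   (p2,1)→(p1,_,R)
state=p1 head=3 tape=00_0_[0]110_   (p1,0)→(p2,0,R)
state=p2 head=4 tape=00_0_0[1]10_   (p2,1)→(p1,_,R)
state=p1 head=5 tape=00_0_0_[1]0_   (p1,1)→(p2,_,L)
state=p2 head=4 tape=00_0_0[_]_0_   (p2,_)→(p0,0,L)
state=p0 head=3 tape=00_0_[0]0_0_   (p0,0)→(p0,1,L)
state=p0 head=2 tape=00_0[_]10_0_   (p0,_)→(p2,0,R)
state=p2 head=3 tape=00_00[1]0_0_   (p2,1)→(p1,_,R)
state=p1 head=4 tape=00_00_[0]_0_   (p1,0)→(p2,0,R)
state=p2 head=5 tape=00_00_0[_]0_   (p2,_)→(p0,0,L)
state=p0 head=4 tape=00_00_[0]00_   (p0,0)→(p0,1,L)
state=p0 head=3 tape=00_00[_]100_   (p0,_)→(p2,0,R)
state=p2 head=4 tape=00_000[1]00_   (p2,1)→(p1,_,R)
state=p1 head=5 tape=00_000_[0]0_   (p1,0)→(p2,0,R)
state=p2 head=6 tape=00_000_0[0]_   (p2,0)→(pH,1,R)
state=pH head=7 tape=00_000_01[_]
The non-blank tape span at halt is 00_000_01.

00_000_01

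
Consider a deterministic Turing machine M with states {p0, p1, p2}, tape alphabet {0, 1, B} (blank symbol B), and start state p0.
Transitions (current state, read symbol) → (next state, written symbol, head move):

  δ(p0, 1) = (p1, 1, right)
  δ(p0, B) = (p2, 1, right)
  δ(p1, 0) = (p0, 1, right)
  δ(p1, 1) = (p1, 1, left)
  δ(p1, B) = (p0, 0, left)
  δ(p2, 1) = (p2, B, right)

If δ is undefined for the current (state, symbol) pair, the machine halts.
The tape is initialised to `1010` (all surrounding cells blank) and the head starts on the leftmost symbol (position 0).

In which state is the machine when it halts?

p0 | [1]010BB   read 1 → write 1, move right, go to p1
p1 | 1[0]10BB   read 0 → write 1, move right, go to p0
p0 | 11[1]0BB   read 1 → write 1, move right, go to p1
p1 | 111[0]BB   read 0 → write 1, move right, go to p0
p0 | 1111[B]B   read B → write 1, move right, go to p2
p2 | 11111[B]
No transition is defined for (p2, B); M halts in state p2.

p2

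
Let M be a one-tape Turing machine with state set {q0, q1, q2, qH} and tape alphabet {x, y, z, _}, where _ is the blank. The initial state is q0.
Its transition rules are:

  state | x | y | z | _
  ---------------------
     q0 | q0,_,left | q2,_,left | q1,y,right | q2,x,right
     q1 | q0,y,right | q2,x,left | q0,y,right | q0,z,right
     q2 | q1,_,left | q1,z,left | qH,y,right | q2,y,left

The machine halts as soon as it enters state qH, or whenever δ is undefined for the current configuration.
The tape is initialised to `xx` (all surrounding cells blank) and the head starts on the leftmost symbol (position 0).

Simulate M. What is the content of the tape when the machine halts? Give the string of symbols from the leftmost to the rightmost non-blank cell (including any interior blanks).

state=q0 head=0 tape=__[x]x__   (q0,x)→(q0,_,left)
state=q0 head=-1 tape=_[_]_x__   (q0,_)→(q2,x,right)
state=q2 head=0 tape=_x[_]x__   (q2,_)→(q2,y,left)
state=q2 head=-1 tape=_[x]yx__   (q2,x)→(q1,_,left)
state=q1 head=-2 tape=[_]_yx__   (q1,_)→(q0,z,right)
state=q0 head=-1 tape=z[_]yx__   (q0,_)→(q2,x,right)
state=q2 head=0 tape=zx[y]x__   (q2,y)→(q1,z,left)
state=q1 head=-1 tape=z[x]zx__   (q1,x)→(q0,y,right)
state=q0 head=0 tape=zy[z]x__   (q0,z)→(q1,y,right)
state=q1 head=1 tape=zyy[x]__   (q1,x)→(q0,y,right)
state=q0 head=2 tape=zyyy[_]_   (q0,_)→(q2,x,right)
state=q2 head=3 tape=zyyyx[_]   (q2,_)→(q2,y,left)
state=q2 head=2 tape=zyyy[x]y   (q2,x)→(q1,_,left)
state=q1 head=1 tape=zyy[y]_y   (q1,y)→(q2,x,left)
state=q2 head=0 tape=zy[y]x_y   (q2,y)→(q1,z,left)
state=q1 head=-1 tape=z[y]zx_y   (q1,y)→(q2,x,left)
state=q2 head=-2 tape=[z]xzx_y   (q2,z)→(qH,y,right)
state=qH head=-1 tape=y[x]zx_y
The non-blank tape span at halt is yxzx_y.

yxzx_y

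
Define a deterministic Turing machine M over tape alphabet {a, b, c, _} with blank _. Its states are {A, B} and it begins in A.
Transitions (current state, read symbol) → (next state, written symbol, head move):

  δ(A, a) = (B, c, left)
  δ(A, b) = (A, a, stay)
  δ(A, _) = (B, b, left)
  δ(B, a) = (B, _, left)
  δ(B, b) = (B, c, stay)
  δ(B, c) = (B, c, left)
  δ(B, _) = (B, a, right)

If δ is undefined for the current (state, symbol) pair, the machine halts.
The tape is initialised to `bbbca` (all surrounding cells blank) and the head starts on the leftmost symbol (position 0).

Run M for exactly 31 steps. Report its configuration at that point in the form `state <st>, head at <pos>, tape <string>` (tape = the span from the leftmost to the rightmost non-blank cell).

A | _____[b]bbca   read b → write a, move stay, go to A
A | _____[a]bbca   read a → write c, move left, go to B
B | ____[_]cbbca   read _ → write a, move right, go to B
B | ____a[c]bbca   read c → write c, move left, go to B
B | ____[a]cbbca   read a → write _, move left, go to B
B | ___[_]_cbbca   read _ → write a, move right, go to B
B | ___a[_]cbbca   read _ → write a, move right, go to B
B | ___aa[c]bbca   read c → write c, move left, go to B
B | ___a[a]cbbca   read a → write _, move left, go to B
B | ___[a]_cbbca   read a → write _, move left, go to B
B | __[_]__cbbca   read _ → write a, move right, go to B
B | __a[_]_cbbca   read _ → write a, move right, go to B
B | __aa[_]cbbca   read _ → write a, move right, go to B
B | __aaa[c]bbca   read c → write c, move left, go to B
B | __aa[a]cbbca   read a → write _, move left, go to B
B | __a[a]_cbbca   read a → write _, move left, go to B
B | __[a]__cbbca   read a → write _, move left, go to B
B | _[_]___cbbca   read _ → write a, move right, go to B
B | _a[_]__cbbca   read _ → write a, move right, go to B
B | _aa[_]_cbbca   read _ → write a, move right, go to B
B | _aaa[_]cbbca   read _ → write a, move right, go to B
B | _aaaa[c]bbca   read c → write c, move left, go to B
B | _aaa[a]cbbca   read a → write _, move left, go to B
B | _aa[a]_cbbca   read a → write _, move left, go to B
B | _a[a]__cbbca   read a → write _, move left, go to B
B | _[a]___cbbca   read a → write _, move left, go to B
B | [_]____cbbca   read _ → write a, move right, go to B
B | a[_]___cbbca   read _ → write a, move right, go to B
B | aa[_]__cbbca   read _ → write a, move right, go to B
B | aaa[_]_cbbca   read _ → write a, move right, go to B
B | aaaa[_]cbbca   read _ → write a, move right, go to B
B | aaaaa[c]bbca
After 31 steps: state B, head at 0, tape aaaaacbbca.

state B, head at 0, tape aaaaacbbca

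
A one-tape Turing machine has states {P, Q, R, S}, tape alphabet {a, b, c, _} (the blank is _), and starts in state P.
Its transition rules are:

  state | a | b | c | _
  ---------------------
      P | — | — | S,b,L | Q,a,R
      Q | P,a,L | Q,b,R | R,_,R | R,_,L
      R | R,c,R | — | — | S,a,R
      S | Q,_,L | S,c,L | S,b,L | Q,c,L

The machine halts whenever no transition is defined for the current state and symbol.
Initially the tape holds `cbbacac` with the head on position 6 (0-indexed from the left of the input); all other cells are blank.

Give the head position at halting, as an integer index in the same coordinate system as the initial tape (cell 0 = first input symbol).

state=P head=6 tape=____cbbaca[c]   (P,c)→(S,b,L)
state=S head=5 tape=____cbbac[a]b   (S,a)→(Q,_,L)
state=Q head=4 tape=____cbba[c]_b   (Q,c)→(R,_,R)
state=R head=5 tape=____cbba_[_]b   (R,_)→(S,a,R)
state=S head=6 tape=____cbba_a[b]   (S,b)→(S,c,L)
state=S head=5 tape=____cbba_[a]c   (S,a)→(Q,_,L)
state=Q head=4 tape=____cbba[_]_c   (Q,_)→(R,_,L)
state=R head=3 tape=____cbb[a]__c   (R,a)→(R,c,R)
state=R head=4 tape=____cbbc[_]_c   (R,_)→(S,a,R)
state=S head=5 tape=____cbbca[_]c   (S,_)→(Q,c,L)
state=Q head=4 tape=____cbbc[a]cc   (Q,a)→(P,a,L)
state=P head=3 tape=____cbb[c]acc   (P,c)→(S,b,L)
state=S head=2 tape=____cb[b]bacc   (S,b)→(S,c,L)
state=S head=1 tape=____c[b]cbacc   (S,b)→(S,c,L)
state=S head=0 tape=____[c]ccbacc   (S,c)→(S,b,L)
state=S head=-1 tape=___[_]bccbacc   (S,_)→(Q,c,L)
state=Q head=-2 tape=__[_]cbccbacc   (Q,_)→(R,_,L)
state=R head=-3 tape=_[_]_cbccbacc   (R,_)→(S,a,R)
state=S head=-2 tape=_a[_]cbccbacc   (S,_)→(Q,c,L)
state=Q head=-3 tape=_[a]ccbccbacc   (Q,a)→(P,a,L)
state=P head=-4 tape=[_]accbccbacc   (P,_)→(Q,a,R)
state=Q head=-3 tape=a[a]ccbccbacc   (Q,a)→(P,a,L)
state=P head=-4 tape=[a]accbccbacc
At halt the head is at cell -4.

-4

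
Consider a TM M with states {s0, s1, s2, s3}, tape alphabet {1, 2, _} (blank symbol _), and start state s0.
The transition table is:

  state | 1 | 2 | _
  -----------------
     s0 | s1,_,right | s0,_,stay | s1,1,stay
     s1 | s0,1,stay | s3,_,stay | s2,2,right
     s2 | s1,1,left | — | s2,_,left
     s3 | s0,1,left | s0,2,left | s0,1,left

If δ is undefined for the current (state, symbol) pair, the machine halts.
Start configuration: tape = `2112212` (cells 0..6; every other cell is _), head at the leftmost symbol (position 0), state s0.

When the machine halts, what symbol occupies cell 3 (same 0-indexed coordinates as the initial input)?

_

s0 | [2]112212__   read 2 → write _, move stay, go to s0
s0 | [_]112212__   read _ → write 1, move stay, go to s1
s1 | [1]112212__   read 1 → write 1, move stay, go to s0
s0 | [1]112212__   read 1 → write _, move right, go to s1
s1 | _[1]12212__   read 1 → write 1, move stay, go to s0
s0 | _[1]12212__   read 1 → write _, move right, go to s1
s1 | __[1]2212__   read 1 → write 1, move stay, go to s0
s0 | __[1]2212__   read 1 → write _, move right, go to s1
s1 | ___[2]212__   read 2 → write _, move stay, go to s3
s3 | ___[_]212__   read _ → write 1, move left, go to s0
s0 | __[_]1212__   read _ → write 1, move stay, go to s1
s1 | __[1]1212__   read 1 → write 1, move stay, go to s0
s0 | __[1]1212__   read 1 → write _, move right, go to s1
s1 | ___[1]212__   read 1 → write 1, move stay, go to s0
s0 | ___[1]212__   read 1 → write _, move right, go to s1
s1 | ____[2]12__   read 2 → write _, move stay, go to s3
s3 | ____[_]12__   read _ → write 1, move left, go to s0
s0 | ___[_]112__   read _ → write 1, move stay, go to s1
s1 | ___[1]112__   read 1 → write 1, move stay, go to s0
s0 | ___[1]112__   read 1 → write _, move right, go to s1
s1 | ____[1]12__   read 1 → write 1, move stay, go to s0
s0 | ____[1]12__   read 1 → write _, move right, go to s1
s1 | _____[1]2__   read 1 → write 1, move stay, go to s0
s0 | _____[1]2__   read 1 → write _, move right, go to s1
s1 | ______[2]__   read 2 → write _, move stay, go to s3
s3 | ______[_]__   read _ → write 1, move left, go to s0
s0 | _____[_]1__   read _ → write 1, move stay, go to s1
s1 | _____[1]1__   read 1 → write 1, move stay, go to s0
s0 | _____[1]1__   read 1 → write _, move right, go to s1
s1 | ______[1]__   read 1 → write 1, move stay, go to s0
s0 | ______[1]__   read 1 → write _, move right, go to s1
s1 | _______[_]_   read _ → write 2, move right, go to s2
s2 | _______2[_]   read _ → write _, move left, go to s2
s2 | _______[2]_
Cell 3 holds _ when M halts.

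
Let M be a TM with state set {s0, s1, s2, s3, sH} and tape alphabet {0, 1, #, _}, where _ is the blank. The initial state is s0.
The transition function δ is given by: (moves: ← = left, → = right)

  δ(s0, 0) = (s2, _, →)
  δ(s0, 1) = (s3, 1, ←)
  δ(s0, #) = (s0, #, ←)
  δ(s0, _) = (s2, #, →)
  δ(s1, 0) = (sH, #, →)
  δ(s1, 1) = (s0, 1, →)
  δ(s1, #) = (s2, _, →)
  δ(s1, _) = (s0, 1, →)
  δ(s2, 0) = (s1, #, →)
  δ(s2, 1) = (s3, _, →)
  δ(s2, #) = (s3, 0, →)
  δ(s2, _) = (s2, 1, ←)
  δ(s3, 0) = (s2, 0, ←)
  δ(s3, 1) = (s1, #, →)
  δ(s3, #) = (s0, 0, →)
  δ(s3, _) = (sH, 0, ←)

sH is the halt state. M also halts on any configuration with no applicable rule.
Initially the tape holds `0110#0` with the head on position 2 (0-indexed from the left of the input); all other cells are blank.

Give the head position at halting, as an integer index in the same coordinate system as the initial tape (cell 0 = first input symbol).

6

s0 | 01[1]0#0_   read 1 → write 1, move ←, go to s3
s3 | 0[1]10#0_   read 1 → write #, move →, go to s1
s1 | 0#[1]0#0_   read 1 → write 1, move →, go to s0
s0 | 0#1[0]#0_   read 0 → write _, move →, go to s2
s2 | 0#1_[#]0_   read # → write 0, move →, go to s3
s3 | 0#1_0[0]_   read 0 → write 0, move ←, go to s2
s2 | 0#1_[0]0_   read 0 → write #, move →, go to s1
s1 | 0#1_#[0]_   read 0 → write #, move →, go to sH
sH | 0#1_##[_]
At halt the head is at cell 6.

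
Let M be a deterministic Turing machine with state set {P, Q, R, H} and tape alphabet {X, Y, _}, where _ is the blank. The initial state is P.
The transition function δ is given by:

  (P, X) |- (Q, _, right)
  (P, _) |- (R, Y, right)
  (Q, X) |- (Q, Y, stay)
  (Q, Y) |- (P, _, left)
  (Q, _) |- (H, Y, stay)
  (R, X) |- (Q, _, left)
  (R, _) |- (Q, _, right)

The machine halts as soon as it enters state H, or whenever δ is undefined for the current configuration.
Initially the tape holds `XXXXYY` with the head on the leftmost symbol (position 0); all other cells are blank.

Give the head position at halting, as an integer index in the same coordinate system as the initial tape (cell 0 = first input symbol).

P | [X]XXXYY_   read X → write _, move right, go to Q
Q | _[X]XXYY_   read X → write Y, move stay, go to Q
Q | _[Y]XXYY_   read Y → write _, move left, go to P
P | [_]_XXYY_   read _ → write Y, move right, go to R
R | Y[_]XXYY_   read _ → write _, move right, go to Q
Q | Y_[X]XYY_   read X → write Y, move stay, go to Q
Q | Y_[Y]XYY_   read Y → write _, move left, go to P
P | Y[_]_XYY_   read _ → write Y, move right, go to R
R | YY[_]XYY_   read _ → write _, move right, go to Q
Q | YY_[X]YY_   read X → write Y, move stay, go to Q
Q | YY_[Y]YY_   read Y → write _, move left, go to P
P | YY[_]_YY_   read _ → write Y, move right, go to R
R | YYY[_]YY_   read _ → write _, move right, go to Q
Q | YYY_[Y]Y_   read Y → write _, move left, go to P
P | YYY[_]_Y_   read _ → write Y, move right, go to R
R | YYYY[_]Y_   read _ → write _, move right, go to Q
Q | YYYY_[Y]_   read Y → write _, move left, go to P
P | YYYY[_]__   read _ → write Y, move right, go to R
R | YYYYY[_]_   read _ → write _, move right, go to Q
Q | YYYYY_[_]   read _ → write Y, move stay, go to H
H | YYYYY_[Y]
At halt the head is at cell 6.

6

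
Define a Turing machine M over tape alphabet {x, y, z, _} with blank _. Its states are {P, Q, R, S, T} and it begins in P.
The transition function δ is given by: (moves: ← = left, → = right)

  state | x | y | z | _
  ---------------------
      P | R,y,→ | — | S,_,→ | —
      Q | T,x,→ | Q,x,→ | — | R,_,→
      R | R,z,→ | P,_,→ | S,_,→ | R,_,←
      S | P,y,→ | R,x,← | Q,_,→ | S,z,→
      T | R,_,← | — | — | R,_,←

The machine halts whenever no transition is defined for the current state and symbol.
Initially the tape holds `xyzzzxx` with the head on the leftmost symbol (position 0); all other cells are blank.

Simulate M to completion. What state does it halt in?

P | [x]yzzzxx   read x → write y, move →, go to R
R | y[y]zzzxx   read y → write _, move →, go to P
P | y_[z]zzxx   read z → write _, move →, go to S
S | y__[z]zxx   read z → write _, move →, go to Q
Q | y___[z]xx
No transition is defined for (Q, z); M halts in state Q.

Q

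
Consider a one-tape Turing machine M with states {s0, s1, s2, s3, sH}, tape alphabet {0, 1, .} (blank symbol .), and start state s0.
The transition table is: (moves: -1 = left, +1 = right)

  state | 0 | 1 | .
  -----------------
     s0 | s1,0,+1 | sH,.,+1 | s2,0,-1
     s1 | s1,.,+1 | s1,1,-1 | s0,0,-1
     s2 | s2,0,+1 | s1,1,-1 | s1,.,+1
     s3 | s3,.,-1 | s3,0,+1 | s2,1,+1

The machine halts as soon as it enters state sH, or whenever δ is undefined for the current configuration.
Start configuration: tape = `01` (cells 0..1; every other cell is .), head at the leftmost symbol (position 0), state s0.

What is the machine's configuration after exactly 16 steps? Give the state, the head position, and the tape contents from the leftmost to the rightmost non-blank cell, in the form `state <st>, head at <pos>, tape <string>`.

s0 | ..[0]1   read 0 → write 0, move +1, go to s1
s1 | ..0[1]   read 1 → write 1, move -1, go to s1
s1 | ..[0]1   read 0 → write ., move +1, go to s1
s1 | ...[1]   read 1 → write 1, move -1, go to s1
s1 | ..[.]1   read . → write 0, move -1, go to s0
s0 | .[.]01   read . → write 0, move -1, go to s2
s2 | [.]001   read . → write ., move +1, go to s1
s1 | .[0]01   read 0 → write ., move +1, go to s1
s1 | ..[0]1   read 0 → write ., move +1, go to s1
s1 | ...[1]   read 1 → write 1, move -1, go to s1
s1 | ..[.]1   read . → write 0, move -1, go to s0
s0 | .[.]01   read . → write 0, move -1, go to s2
s2 | [.]001   read . → write ., move +1, go to s1
s1 | .[0]01   read 0 → write ., move +1, go to s1
s1 | ..[0]1   read 0 → write ., move +1, go to s1
s1 | ...[1]   read 1 → write 1, move -1, go to s1
s1 | ..[.]1
After 16 steps: state s1, head at 0, tape 1.

state s1, head at 0, tape 1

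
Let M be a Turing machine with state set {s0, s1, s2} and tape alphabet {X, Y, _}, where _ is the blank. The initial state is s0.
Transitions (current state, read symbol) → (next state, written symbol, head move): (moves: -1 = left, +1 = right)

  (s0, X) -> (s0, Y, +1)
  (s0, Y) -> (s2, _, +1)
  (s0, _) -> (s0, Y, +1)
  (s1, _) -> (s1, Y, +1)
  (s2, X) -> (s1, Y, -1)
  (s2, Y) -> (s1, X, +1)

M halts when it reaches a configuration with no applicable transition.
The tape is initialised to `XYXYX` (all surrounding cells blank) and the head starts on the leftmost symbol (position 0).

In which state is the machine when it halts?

s0 | [X]YXYX   read X → write Y, move +1, go to s0
s0 | Y[Y]XYX   read Y → write _, move +1, go to s2
s2 | Y_[X]YX   read X → write Y, move -1, go to s1
s1 | Y[_]YYX   read _ → write Y, move +1, go to s1
s1 | YY[Y]YX
No transition is defined for (s1, Y); M halts in state s1.

s1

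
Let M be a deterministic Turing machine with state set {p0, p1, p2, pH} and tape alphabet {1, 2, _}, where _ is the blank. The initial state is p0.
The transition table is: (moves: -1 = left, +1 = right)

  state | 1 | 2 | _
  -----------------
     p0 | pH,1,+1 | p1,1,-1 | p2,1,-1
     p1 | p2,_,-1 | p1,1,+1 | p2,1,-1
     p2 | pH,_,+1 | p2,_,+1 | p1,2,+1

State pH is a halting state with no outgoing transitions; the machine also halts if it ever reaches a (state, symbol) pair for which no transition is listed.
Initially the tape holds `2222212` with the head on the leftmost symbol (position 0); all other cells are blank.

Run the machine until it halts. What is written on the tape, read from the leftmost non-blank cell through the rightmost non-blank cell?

p0 | __[2]222212   read 2 → write 1, move -1, go to p1
p1 | _[_]1222212   read _ → write 1, move -1, go to p2
p2 | [_]11222212   read _ → write 2, move +1, go to p1
p1 | 2[1]1222212   read 1 → write _, move -1, go to p2
p2 | [2]_1222212   read 2 → write _, move +1, go to p2
p2 | _[_]1222212   read _ → write 2, move +1, go to p1
p1 | _2[1]222212   read 1 → write _, move -1, go to p2
p2 | _[2]_222212   read 2 → write _, move +1, go to p2
p2 | __[_]222212   read _ → write 2, move +1, go to p1
p1 | __2[2]22212   read 2 → write 1, move +1, go to p1
p1 | __21[2]2212   read 2 → write 1, move +1, go to p1
p1 | __211[2]212   read 2 → write 1, move +1, go to p1
p1 | __2111[2]12   read 2 → write 1, move +1, go to p1
p1 | __21111[1]2   read 1 → write _, move -1, go to p2
p2 | __2111[1]_2   read 1 → write _, move +1, go to pH
pH | __2111_[_]2
The non-blank tape span at halt is 2111__2.

2111__2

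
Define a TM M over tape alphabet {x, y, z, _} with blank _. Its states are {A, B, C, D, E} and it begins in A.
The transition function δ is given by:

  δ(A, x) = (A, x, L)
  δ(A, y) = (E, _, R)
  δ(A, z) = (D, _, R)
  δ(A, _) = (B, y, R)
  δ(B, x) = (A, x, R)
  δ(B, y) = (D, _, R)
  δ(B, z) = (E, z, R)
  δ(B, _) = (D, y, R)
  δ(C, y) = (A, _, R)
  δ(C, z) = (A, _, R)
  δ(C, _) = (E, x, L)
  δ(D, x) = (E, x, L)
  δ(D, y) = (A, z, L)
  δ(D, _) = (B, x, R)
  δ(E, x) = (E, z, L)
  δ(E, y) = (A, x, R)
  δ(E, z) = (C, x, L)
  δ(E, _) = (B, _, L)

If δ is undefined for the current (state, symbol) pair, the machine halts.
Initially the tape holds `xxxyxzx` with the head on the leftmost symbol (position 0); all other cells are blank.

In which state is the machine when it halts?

C

A | __[x]xxyxzx   read x → write x, move L, go to A
A | _[_]xxxyxzx   read _ → write y, move R, go to B
B | _y[x]xxyxzx   read x → write x, move R, go to A
A | _yx[x]xyxzx   read x → write x, move L, go to A
A | _y[x]xxyxzx   read x → write x, move L, go to A
A | _[y]xxxyxzx   read y → write _, move R, go to E
E | __[x]xxyxzx   read x → write z, move L, go to E
E | _[_]zxxyxzx   read _ → write _, move L, go to B
B | [_]_zxxyxzx   read _ → write y, move R, go to D
D | y[_]zxxyxzx   read _ → write x, move R, go to B
B | yx[z]xxyxzx   read z → write z, move R, go to E
E | yxz[x]xyxzx   read x → write z, move L, go to E
E | yx[z]zxyxzx   read z → write x, move L, go to C
C | y[x]xzxyxzx
No transition is defined for (C, x); M halts in state C.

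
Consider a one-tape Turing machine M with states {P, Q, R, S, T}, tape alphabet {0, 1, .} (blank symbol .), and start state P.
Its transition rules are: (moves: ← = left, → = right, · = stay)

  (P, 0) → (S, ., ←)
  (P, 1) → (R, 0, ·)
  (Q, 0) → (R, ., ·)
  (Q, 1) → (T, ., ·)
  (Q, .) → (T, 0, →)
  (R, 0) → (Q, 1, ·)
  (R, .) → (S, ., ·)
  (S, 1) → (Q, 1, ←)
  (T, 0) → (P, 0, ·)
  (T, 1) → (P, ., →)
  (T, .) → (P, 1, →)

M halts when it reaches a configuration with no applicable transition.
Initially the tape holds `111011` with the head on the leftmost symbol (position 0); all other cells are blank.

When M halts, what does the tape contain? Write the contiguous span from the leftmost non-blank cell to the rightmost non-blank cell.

state=P head=0 tape=[1]11011   (P,1)→(R,0,·)
state=R head=0 tape=[0]11011   (R,0)→(Q,1,·)
state=Q head=0 tape=[1]11011   (Q,1)→(T,.,·)
state=T head=0 tape=[.]11011   (T,.)→(P,1,→)
state=P head=1 tape=1[1]1011   (P,1)→(R,0,·)
state=R head=1 tape=1[0]1011   (R,0)→(Q,1,·)
state=Q head=1 tape=1[1]1011   (Q,1)→(T,.,·)
state=T head=1 tape=1[.]1011   (T,.)→(P,1,→)
state=P head=2 tape=11[1]011   (P,1)→(R,0,·)
state=R head=2 tape=11[0]011   (R,0)→(Q,1,·)
state=Q head=2 tape=11[1]011   (Q,1)→(T,.,·)
state=T head=2 tape=11[.]011   (T,.)→(P,1,→)
state=P head=3 tape=111[0]11   (P,0)→(S,.,←)
state=S head=2 tape=11[1].11   (S,1)→(Q,1,←)
state=Q head=1 tape=1[1]1.11   (Q,1)→(T,.,·)
state=T head=1 tape=1[.]1.11   (T,.)→(P,1,→)
state=P head=2 tape=11[1].11   (P,1)→(R,0,·)
state=R head=2 tape=11[0].11   (R,0)→(Q,1,·)
state=Q head=2 tape=11[1].11   (Q,1)→(T,.,·)
state=T head=2 tape=11[.].11   (T,.)→(P,1,→)
state=P head=3 tape=111[.]11
The non-blank tape span at halt is 111.11.

111.11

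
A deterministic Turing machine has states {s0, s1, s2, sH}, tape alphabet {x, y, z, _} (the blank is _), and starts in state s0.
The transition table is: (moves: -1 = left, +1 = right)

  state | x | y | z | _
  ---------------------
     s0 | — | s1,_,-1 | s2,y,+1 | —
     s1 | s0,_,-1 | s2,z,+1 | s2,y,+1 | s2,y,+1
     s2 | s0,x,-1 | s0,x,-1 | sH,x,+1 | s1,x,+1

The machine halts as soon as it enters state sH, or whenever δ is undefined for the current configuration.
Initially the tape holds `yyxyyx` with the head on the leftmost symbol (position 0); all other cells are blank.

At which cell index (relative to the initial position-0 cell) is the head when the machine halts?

s0 | __[y]yxyyx   read y → write _, move -1, go to s1
s1 | _[_]_yxyyx   read _ → write y, move +1, go to s2
s2 | _y[_]yxyyx   read _ → write x, move +1, go to s1
s1 | _yx[y]xyyx   read y → write z, move +1, go to s2
s2 | _yxz[x]yyx   read x → write x, move -1, go to s0
s0 | _yx[z]xyyx   read z → write y, move +1, go to s2
s2 | _yxy[x]yyx   read x → write x, move -1, go to s0
s0 | _yx[y]xyyx   read y → write _, move -1, go to s1
s1 | _y[x]_xyyx   read x → write _, move -1, go to s0
s0 | _[y]__xyyx   read y → write _, move -1, go to s1
s1 | [_]___xyyx   read _ → write y, move +1, go to s2
s2 | y[_]__xyyx   read _ → write x, move +1, go to s1
s1 | yx[_]_xyyx   read _ → write y, move +1, go to s2
s2 | yxy[_]xyyx   read _ → write x, move +1, go to s1
s1 | yxyx[x]yyx   read x → write _, move -1, go to s0
s0 | yxy[x]_yyx
At halt the head is at cell 1.

1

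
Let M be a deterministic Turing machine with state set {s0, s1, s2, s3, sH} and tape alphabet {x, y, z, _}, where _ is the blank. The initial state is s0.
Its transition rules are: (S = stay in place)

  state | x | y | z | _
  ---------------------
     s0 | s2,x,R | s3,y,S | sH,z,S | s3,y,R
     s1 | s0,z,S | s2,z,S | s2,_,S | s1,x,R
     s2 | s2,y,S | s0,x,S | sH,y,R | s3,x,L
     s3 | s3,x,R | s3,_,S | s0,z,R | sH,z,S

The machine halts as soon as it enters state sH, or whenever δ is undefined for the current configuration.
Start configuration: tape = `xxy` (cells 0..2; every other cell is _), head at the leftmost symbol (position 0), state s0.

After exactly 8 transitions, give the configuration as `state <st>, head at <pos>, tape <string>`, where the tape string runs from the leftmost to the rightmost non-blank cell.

state=s0 head=0 tape=[x]xy_   (s0,x)→(s2,x,R)
state=s2 head=1 tape=x[x]y_   (s2,x)→(s2,y,S)
state=s2 head=1 tape=x[y]y_   (s2,y)→(s0,x,S)
state=s0 head=1 tape=x[x]y_   (s0,x)→(s2,x,R)
state=s2 head=2 tape=xx[y]_   (s2,y)→(s0,x,S)
state=s0 head=2 tape=xx[x]_   (s0,x)→(s2,x,R)
state=s2 head=3 tape=xxx[_]   (s2,_)→(s3,x,L)
state=s3 head=2 tape=xx[x]x   (s3,x)→(s3,x,R)
state=s3 head=3 tape=xxx[x]
After 8 steps: state s3, head at 3, tape xxxx.

state s3, head at 3, tape xxxx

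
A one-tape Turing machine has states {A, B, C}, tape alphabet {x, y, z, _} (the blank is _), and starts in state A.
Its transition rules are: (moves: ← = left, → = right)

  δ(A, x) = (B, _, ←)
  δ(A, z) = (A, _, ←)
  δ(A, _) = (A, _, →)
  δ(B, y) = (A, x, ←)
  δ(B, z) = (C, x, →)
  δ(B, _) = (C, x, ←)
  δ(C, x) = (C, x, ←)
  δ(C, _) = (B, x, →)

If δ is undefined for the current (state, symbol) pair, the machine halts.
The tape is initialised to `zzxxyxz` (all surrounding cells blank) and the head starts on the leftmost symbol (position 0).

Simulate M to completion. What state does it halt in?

B

state=A head=0 tape=_[z]zxxyxz   (A,z)→(A,_,←)
state=A head=-1 tape=[_]_zxxyxz   (A,_)→(A,_,→)
state=A head=0 tape=_[_]zxxyxz   (A,_)→(A,_,→)
state=A head=1 tape=__[z]xxyxz   (A,z)→(A,_,←)
state=A head=0 tape=_[_]_xxyxz   (A,_)→(A,_,→)
state=A head=1 tape=__[_]xxyxz   (A,_)→(A,_,→)
state=A head=2 tape=___[x]xyxz   (A,x)→(B,_,←)
state=B head=1 tape=__[_]_xyxz   (B,_)→(C,x,←)
state=C head=0 tape=_[_]x_xyxz   (C,_)→(B,x,→)
state=B head=1 tape=_x[x]_xyxz
No transition is defined for (B, x); M halts in state B.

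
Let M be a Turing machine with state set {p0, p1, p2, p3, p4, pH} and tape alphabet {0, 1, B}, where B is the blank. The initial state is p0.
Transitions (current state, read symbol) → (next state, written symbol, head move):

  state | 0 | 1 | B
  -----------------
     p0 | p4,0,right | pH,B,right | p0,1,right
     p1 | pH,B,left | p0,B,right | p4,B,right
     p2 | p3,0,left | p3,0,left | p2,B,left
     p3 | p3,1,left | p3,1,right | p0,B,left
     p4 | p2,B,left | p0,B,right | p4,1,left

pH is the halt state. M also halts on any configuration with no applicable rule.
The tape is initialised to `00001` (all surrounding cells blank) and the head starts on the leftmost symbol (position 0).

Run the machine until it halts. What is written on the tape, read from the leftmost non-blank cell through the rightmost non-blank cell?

state=p0 head=0 tape=BB[0]0001   (p0,0)→(p4,0,right)
state=p4 head=1 tape=BB0[0]001   (p4,0)→(p2,B,left)
state=p2 head=0 tape=BB[0]B001   (p2,0)→(p3,0,left)
state=p3 head=-1 tape=B[B]0B001   (p3,B)→(p0,B,left)
state=p0 head=-2 tape=[B]B0B001   (p0,B)→(p0,1,right)
state=p0 head=-1 tape=1[B]0B001   (p0,B)→(p0,1,right)
state=p0 head=0 tape=11[0]B001   (p0,0)→(p4,0,right)
state=p4 head=1 tape=110[B]001   (p4,B)→(p4,1,left)
state=p4 head=0 tape=11[0]1001   (p4,0)→(p2,B,left)
state=p2 head=-1 tape=1[1]B1001   (p2,1)→(p3,0,left)
state=p3 head=-2 tape=[1]0B1001   (p3,1)→(p3,1,right)
state=p3 head=-1 tape=1[0]B1001   (p3,0)→(p3,1,left)
state=p3 head=-2 tape=[1]1B1001   (p3,1)→(p3,1,right)
state=p3 head=-1 tape=1[1]B1001   (p3,1)→(p3,1,right)
state=p3 head=0 tape=11[B]1001   (p3,B)→(p0,B,left)
state=p0 head=-1 tape=1[1]B1001   (p0,1)→(pH,B,right)
state=pH head=0 tape=1B[B]1001
The non-blank tape span at halt is 1BB1001.

1BB1001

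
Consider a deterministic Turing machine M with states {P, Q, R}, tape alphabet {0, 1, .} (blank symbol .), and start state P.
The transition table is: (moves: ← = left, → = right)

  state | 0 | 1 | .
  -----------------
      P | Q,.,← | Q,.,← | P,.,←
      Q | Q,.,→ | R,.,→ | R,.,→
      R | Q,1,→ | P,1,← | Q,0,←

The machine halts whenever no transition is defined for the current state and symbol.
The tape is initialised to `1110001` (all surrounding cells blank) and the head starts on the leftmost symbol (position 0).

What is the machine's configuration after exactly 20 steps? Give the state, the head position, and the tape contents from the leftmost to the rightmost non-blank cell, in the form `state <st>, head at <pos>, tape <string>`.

state=P head=0 tape=.[1]110001   (P,1)→(Q,.,←)
state=Q head=-1 tape=[.].110001   (Q,.)→(R,.,→)
state=R head=0 tape=.[.]110001   (R,.)→(Q,0,←)
state=Q head=-1 tape=[.]0110001   (Q,.)→(R,.,→)
state=R head=0 tape=.[0]110001   (R,0)→(Q,1,→)
state=Q head=1 tape=.1[1]10001   (Q,1)→(R,.,→)
state=R head=2 tape=.1.[1]0001   (R,1)→(P,1,←)
state=P head=1 tape=.1[.]10001   (P,.)→(P,.,←)
state=P head=0 tape=.[1].10001   (P,1)→(Q,.,←)
state=Q head=-1 tape=[.]..10001   (Q,.)→(R,.,→)
state=R head=0 tape=.[.].10001   (R,.)→(Q,0,←)
state=Q head=-1 tape=[.]0.10001   (Q,.)→(R,.,→)
state=R head=0 tape=.[0].10001   (R,0)→(Q,1,→)
state=Q head=1 tape=.1[.]10001   (Q,.)→(R,.,→)
state=R head=2 tape=.1.[1]0001   (R,1)→(P,1,←)
state=P head=1 tape=.1[.]10001   (P,.)→(P,.,←)
state=P head=0 tape=.[1].10001   (P,1)→(Q,.,←)
state=Q head=-1 tape=[.]..10001   (Q,.)→(R,.,→)
state=R head=0 tape=.[.].10001   (R,.)→(Q,0,←)
state=Q head=-1 tape=[.]0.10001   (Q,.)→(R,.,→)
state=R head=0 tape=.[0].10001
After 20 steps: state R, head at 0, tape 0.10001.

state R, head at 0, tape 0.10001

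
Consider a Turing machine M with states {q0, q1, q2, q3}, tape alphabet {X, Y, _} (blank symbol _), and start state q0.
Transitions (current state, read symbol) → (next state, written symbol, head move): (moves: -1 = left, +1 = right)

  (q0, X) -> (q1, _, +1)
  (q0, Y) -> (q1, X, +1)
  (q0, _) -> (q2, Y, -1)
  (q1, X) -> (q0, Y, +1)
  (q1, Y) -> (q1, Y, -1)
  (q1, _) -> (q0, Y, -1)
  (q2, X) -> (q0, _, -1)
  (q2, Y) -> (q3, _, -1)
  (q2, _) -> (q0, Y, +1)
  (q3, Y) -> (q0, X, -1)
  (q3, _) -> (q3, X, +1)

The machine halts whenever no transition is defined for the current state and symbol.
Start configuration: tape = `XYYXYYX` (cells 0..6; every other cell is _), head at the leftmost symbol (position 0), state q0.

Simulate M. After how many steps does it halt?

23

state=q0 head=0 tape=__[X]YYXYYX_   (q0,X)→(q1,_,+1)
state=q1 head=1 tape=___[Y]YXYYX_   (q1,Y)→(q1,Y,-1)
state=q1 head=0 tape=__[_]YYXYYX_   (q1,_)→(q0,Y,-1)
state=q0 head=-1 tape=_[_]YYYXYYX_   (q0,_)→(q2,Y,-1)
state=q2 head=-2 tape=[_]YYYYXYYX_   (q2,_)→(q0,Y,+1)
state=q0 head=-1 tape=Y[Y]YYYXYYX_   (q0,Y)→(q1,X,+1)
state=q1 head=0 tape=YX[Y]YYXYYX_   (q1,Y)→(q1,Y,-1)
state=q1 head=-1 tape=Y[X]YYYXYYX_   (q1,X)→(q0,Y,+1)
state=q0 head=0 tape=YY[Y]YYXYYX_   (q0,Y)→(q1,X,+1)
state=q1 head=1 tape=YYX[Y]YXYYX_   (q1,Y)→(q1,Y,-1)
state=q1 head=0 tape=YY[X]YYXYYX_   (q1,X)→(q0,Y,+1)
state=q0 head=1 tape=YYY[Y]YXYYX_   (q0,Y)→(q1,X,+1)
state=q1 head=2 tape=YYYX[Y]XYYX_   (q1,Y)→(q1,Y,-1)
state=q1 head=1 tape=YYY[X]YXYYX_   (q1,X)→(q0,Y,+1)
state=q0 head=2 tape=YYYY[Y]XYYX_   (q0,Y)→(q1,X,+1)
state=q1 head=3 tape=YYYYX[X]YYX_   (q1,X)→(q0,Y,+1)
state=q0 head=4 tape=YYYYXY[Y]YX_   (q0,Y)→(q1,X,+1)
state=q1 head=5 tape=YYYYXYX[Y]X_   (q1,Y)→(q1,Y,-1)
state=q1 head=4 tape=YYYYXY[X]YX_   (q1,X)→(q0,Y,+1)
state=q0 head=5 tape=YYYYXYY[Y]X_   (q0,Y)→(q1,X,+1)
state=q1 head=6 tape=YYYYXYYX[X]_   (q1,X)→(q0,Y,+1)
state=q0 head=7 tape=YYYYXYYXY[_]   (q0,_)→(q2,Y,-1)
state=q2 head=6 tape=YYYYXYYX[Y]Y   (q2,Y)→(q3,_,-1)
state=q3 head=5 tape=YYYYXYY[X]_Y
M halts after 23 transitions.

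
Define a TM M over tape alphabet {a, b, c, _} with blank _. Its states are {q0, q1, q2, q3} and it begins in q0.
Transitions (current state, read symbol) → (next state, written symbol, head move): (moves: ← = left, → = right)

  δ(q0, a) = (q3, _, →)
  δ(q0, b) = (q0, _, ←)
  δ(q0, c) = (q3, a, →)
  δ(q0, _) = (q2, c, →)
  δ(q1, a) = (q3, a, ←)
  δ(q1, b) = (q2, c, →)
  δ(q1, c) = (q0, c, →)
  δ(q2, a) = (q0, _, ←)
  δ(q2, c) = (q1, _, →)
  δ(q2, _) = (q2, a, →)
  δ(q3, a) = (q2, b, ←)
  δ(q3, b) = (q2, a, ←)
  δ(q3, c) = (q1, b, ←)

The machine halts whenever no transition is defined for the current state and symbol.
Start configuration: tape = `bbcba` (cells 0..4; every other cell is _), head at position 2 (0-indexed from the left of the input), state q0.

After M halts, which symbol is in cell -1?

state=q0 head=2 tape=_bb[c]ba   (q0,c)→(q3,a,→)
state=q3 head=3 tape=_bba[b]a   (q3,b)→(q2,a,←)
state=q2 head=2 tape=_bb[a]aa   (q2,a)→(q0,_,←)
state=q0 head=1 tape=_b[b]_aa   (q0,b)→(q0,_,←)
state=q0 head=0 tape=_[b]__aa   (q0,b)→(q0,_,←)
state=q0 head=-1 tape=[_]___aa   (q0,_)→(q2,c,→)
state=q2 head=0 tape=c[_]__aa   (q2,_)→(q2,a,→)
state=q2 head=1 tape=ca[_]_aa   (q2,_)→(q2,a,→)
state=q2 head=2 tape=caa[_]aa   (q2,_)→(q2,a,→)
state=q2 head=3 tape=caaa[a]a   (q2,a)→(q0,_,←)
state=q0 head=2 tape=caa[a]_a   (q0,a)→(q3,_,→)
state=q3 head=3 tape=caa_[_]a
Cell -1 holds c when M halts.

c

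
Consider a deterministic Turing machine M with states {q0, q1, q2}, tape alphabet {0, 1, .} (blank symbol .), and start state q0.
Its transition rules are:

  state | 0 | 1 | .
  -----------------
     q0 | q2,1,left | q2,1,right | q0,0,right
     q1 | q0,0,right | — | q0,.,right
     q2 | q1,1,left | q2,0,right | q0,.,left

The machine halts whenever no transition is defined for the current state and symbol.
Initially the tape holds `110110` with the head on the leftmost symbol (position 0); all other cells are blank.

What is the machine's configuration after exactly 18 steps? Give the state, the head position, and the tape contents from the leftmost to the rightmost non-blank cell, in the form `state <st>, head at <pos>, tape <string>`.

state q2, head at 6, tape 101001

q0 | [1]10110.   read 1 → write 1, move right, go to q2
q2 | 1[1]0110.   read 1 → write 0, move right, go to q2
q2 | 10[0]110.   read 0 → write 1, move left, go to q1
q1 | 1[0]1110.   read 0 → write 0, move right, go to q0
q0 | 10[1]110.   read 1 → write 1, move right, go to q2
q2 | 101[1]10.   read 1 → write 0, move right, go to q2
q2 | 1010[1]0.   read 1 → write 0, move right, go to q2
q2 | 10100[0].   read 0 → write 1, move left, go to q1
q1 | 1010[0]1.   read 0 → write 0, move right, go to q0
q0 | 10100[1].   read 1 → write 1, move right, go to q2
q2 | 101001[.]   read . → write ., move left, go to q0
q0 | 10100[1].   read 1 → write 1, move right, go to q2
q2 | 101001[.]   read . → write ., move left, go to q0
q0 | 10100[1].   read 1 → write 1, move right, go to q2
q2 | 101001[.]   read . → write ., move left, go to q0
q0 | 10100[1].   read 1 → write 1, move right, go to q2
q2 | 101001[.]   read . → write ., move left, go to q0
q0 | 10100[1].   read 1 → write 1, move right, go to q2
q2 | 101001[.]
After 18 steps: state q2, head at 6, tape 101001.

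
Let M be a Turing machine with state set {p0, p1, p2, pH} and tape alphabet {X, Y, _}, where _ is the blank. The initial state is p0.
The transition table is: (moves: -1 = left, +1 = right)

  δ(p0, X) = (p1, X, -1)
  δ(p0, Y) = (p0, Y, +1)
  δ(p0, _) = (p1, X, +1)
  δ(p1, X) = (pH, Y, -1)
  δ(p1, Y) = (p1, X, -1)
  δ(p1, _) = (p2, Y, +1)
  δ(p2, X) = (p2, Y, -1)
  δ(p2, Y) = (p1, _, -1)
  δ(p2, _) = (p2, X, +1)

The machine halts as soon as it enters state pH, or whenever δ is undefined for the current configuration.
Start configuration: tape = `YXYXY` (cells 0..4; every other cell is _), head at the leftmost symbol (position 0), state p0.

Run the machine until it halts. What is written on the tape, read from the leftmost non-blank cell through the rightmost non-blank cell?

state=p0 head=0 tape=__[Y]XYXY   (p0,Y)→(p0,Y,+1)
state=p0 head=1 tape=__Y[X]YXY   (p0,X)→(p1,X,-1)
state=p1 head=0 tape=__[Y]XYXY   (p1,Y)→(p1,X,-1)
state=p1 head=-1 tape=_[_]XXYXY   (p1,_)→(p2,Y,+1)
state=p2 head=0 tape=_Y[X]XYXY   (p2,X)→(p2,Y,-1)
state=p2 head=-1 tape=_[Y]YXYXY   (p2,Y)→(p1,_,-1)
state=p1 head=-2 tape=[_]_YXYXY   (p1,_)→(p2,Y,+1)
state=p2 head=-1 tape=Y[_]YXYXY   (p2,_)→(p2,X,+1)
state=p2 head=0 tape=YX[Y]XYXY   (p2,Y)→(p1,_,-1)
state=p1 head=-1 tape=Y[X]_XYXY   (p1,X)→(pH,Y,-1)
state=pH head=-2 tape=[Y]Y_XYXY
The non-blank tape span at halt is YY_XYXY.

YY_XYXY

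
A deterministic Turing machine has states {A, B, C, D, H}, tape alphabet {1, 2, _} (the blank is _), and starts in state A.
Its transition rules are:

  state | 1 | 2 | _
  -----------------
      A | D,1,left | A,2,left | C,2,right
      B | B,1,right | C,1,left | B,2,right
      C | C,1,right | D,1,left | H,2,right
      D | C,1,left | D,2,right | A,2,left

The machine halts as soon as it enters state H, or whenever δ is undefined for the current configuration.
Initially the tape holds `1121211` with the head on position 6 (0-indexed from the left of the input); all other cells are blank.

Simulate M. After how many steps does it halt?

14

state=A head=6 tape=112121[1]__   (A,1)→(D,1,left)
state=D head=5 tape=11212[1]1__   (D,1)→(C,1,left)
state=C head=4 tape=1121[2]11__   (C,2)→(D,1,left)
state=D head=3 tape=112[1]111__   (D,1)→(C,1,left)
state=C head=2 tape=11[2]1111__   (C,2)→(D,1,left)
state=D head=1 tape=1[1]11111__   (D,1)→(C,1,left)
state=C head=0 tape=[1]111111__   (C,1)→(C,1,right)
state=C head=1 tape=1[1]11111__   (C,1)→(C,1,right)
state=C head=2 tape=11[1]1111__   (C,1)→(C,1,right)
state=C head=3 tape=111[1]111__   (C,1)→(C,1,right)
state=C head=4 tape=1111[1]11__   (C,1)→(C,1,right)
state=C head=5 tape=11111[1]1__   (C,1)→(C,1,right)
state=C head=6 tape=111111[1]__   (C,1)→(C,1,right)
state=C head=7 tape=1111111[_]_   (C,_)→(H,2,right)
state=H head=8 tape=11111112[_]
M halts after 14 transitions.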